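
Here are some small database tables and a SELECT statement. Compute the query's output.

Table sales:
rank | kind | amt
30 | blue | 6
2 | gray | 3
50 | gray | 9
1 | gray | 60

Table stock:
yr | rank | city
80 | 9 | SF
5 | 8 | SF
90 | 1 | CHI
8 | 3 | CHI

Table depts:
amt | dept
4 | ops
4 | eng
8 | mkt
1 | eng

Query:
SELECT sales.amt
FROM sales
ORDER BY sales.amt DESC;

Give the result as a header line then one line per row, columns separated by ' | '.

After SELECT (4 rows):
sales.amt
6
3
9
60
After ORDER BY (4 rows):
sales.amt
60
9
6
3

== RESULT ==
sales.amt
60
9
6
3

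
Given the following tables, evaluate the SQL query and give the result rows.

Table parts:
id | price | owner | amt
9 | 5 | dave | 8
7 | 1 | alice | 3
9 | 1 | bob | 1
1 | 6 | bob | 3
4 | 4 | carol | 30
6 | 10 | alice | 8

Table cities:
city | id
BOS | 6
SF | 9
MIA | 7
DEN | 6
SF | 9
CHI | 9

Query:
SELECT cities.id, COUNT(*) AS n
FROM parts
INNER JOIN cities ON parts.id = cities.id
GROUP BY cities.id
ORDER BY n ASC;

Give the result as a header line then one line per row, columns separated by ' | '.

After JOIN cities (9 rows):
parts.id | parts.price | parts.owner | parts.amt | cities.city | cities.id
9 | 5 | dave | 8 | SF | 9
9 | 5 | dave | 8 | SF | 9
9 | 5 | dave | 8 | CHI | 9
7 | 1 | alice | 3 | MIA | 7
9 | 1 | bob | 1 | SF | 9
9 | 1 | bob | 1 | SF | 9
9 | 1 | bob | 1 | CHI | 9
6 | 10 | alice | 8 | BOS | 6
6 | 10 | alice | 8 | DEN | 6
After GROUP BY (3 rows):
cities.id | n
9 | 6
7 | 1
6 | 2
After ORDER BY (3 rows):
cities.id | n
7 | 1
6 | 2
9 | 6

== RESULT ==
cities.id | n
7 | 1
6 | 2
9 | 6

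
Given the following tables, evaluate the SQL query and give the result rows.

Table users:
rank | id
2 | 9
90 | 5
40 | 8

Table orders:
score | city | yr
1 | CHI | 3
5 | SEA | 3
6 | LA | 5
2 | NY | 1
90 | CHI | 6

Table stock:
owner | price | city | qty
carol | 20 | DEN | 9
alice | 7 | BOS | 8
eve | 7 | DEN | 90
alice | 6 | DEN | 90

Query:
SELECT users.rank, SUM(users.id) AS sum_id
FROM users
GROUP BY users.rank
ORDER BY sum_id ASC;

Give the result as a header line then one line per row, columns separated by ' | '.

== RESULT ==
users.rank | sum_id
90 | 5
40 | 8
2 | 9

Derivation:
After GROUP BY (3 rows):
users.rank | sum_id
2 | 9
90 | 5
40 | 8
After ORDER BY (3 rows):
users.rank | sum_id
90 | 5
40 | 8
2 | 9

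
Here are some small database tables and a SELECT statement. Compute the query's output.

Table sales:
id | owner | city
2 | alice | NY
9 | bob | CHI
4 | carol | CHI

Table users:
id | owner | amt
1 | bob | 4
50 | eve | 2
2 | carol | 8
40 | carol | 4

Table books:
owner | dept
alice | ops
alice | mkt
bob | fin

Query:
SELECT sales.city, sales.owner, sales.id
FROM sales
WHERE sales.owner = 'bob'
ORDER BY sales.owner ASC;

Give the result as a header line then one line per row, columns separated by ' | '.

After WHERE (1 rows):
sales.id | sales.owner | sales.city
9 | bob | CHI
After SELECT (1 rows):
sales.city | sales.owner | sales.id
CHI | bob | 9
After ORDER BY (1 rows):
sales.city | sales.owner | sales.id
CHI | bob | 9

== RESULT ==
sales.city | sales.owner | sales.id
CHI | bob | 9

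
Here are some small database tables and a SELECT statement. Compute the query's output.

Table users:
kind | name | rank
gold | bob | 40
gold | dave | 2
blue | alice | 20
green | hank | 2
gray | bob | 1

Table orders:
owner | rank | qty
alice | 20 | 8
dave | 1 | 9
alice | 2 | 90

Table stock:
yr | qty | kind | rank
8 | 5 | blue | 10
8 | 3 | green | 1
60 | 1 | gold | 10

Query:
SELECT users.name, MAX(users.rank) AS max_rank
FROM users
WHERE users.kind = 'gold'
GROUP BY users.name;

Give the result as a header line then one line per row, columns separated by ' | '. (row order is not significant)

== RESULT ==
users.name | max_rank
bob | 40
dave | 2

Derivation:
After WHERE (2 rows):
users.kind | users.name | users.rank
gold | bob | 40
gold | dave | 2
After GROUP BY (2 rows):
users.name | max_rank
bob | 40
dave | 2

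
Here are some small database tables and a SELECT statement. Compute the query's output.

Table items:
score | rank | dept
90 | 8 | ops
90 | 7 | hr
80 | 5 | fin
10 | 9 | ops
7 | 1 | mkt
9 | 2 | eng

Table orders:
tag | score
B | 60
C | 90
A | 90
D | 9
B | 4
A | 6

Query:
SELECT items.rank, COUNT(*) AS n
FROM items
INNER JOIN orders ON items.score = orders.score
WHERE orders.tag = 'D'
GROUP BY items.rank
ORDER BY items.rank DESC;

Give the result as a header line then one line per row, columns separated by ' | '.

== RESULT ==
items.rank | n
2 | 1

Derivation:
After JOIN orders (5 rows):
items.score | items.rank | items.dept | orders.tag | orders.score
90 | 8 | ops | C | 90
90 | 8 | ops | A | 90
90 | 7 | hr | C | 90
90 | 7 | hr | A | 90
9 | 2 | eng | D | 9
After WHERE (1 rows):
items.score | items.rank | items.dept | orders.tag | orders.score
9 | 2 | eng | D | 9
After GROUP BY (1 rows):
items.rank | n
2 | 1
After ORDER BY (1 rows):
items.rank | n
2 | 1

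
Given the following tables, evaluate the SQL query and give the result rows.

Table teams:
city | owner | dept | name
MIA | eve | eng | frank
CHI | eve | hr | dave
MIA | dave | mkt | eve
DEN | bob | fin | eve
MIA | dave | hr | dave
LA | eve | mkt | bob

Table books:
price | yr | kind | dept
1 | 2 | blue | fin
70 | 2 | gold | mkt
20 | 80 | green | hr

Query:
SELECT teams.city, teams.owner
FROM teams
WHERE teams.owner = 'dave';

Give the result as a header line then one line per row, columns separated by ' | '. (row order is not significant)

== RESULT ==
teams.city | teams.owner
MIA | dave
MIA | dave

Derivation:
After WHERE (2 rows):
teams.city | teams.owner | teams.dept | teams.name
MIA | dave | mkt | eve
MIA | dave | hr | dave
After SELECT (2 rows):
teams.city | teams.owner
MIA | dave
MIA | dave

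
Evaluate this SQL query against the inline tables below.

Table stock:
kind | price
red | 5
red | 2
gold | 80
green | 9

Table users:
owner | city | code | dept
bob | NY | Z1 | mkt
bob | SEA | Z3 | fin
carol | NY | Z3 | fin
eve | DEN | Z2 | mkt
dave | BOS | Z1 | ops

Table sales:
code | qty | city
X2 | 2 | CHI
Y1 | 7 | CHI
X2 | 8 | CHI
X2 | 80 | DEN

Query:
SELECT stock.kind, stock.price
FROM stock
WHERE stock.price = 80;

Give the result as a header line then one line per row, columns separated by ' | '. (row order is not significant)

After WHERE (1 rows):
stock.kind | stock.price
gold | 80
After SELECT (1 rows):
stock.kind | stock.price
gold | 80

== RESULT ==
stock.kind | stock.price
gold | 80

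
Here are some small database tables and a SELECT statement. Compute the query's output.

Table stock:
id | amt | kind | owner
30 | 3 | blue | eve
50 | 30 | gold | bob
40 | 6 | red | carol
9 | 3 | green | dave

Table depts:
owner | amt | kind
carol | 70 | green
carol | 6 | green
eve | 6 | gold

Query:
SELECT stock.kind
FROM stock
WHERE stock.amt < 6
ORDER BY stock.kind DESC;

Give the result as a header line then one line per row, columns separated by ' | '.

== RESULT ==
stock.kind
green
blue

Derivation:
After WHERE (2 rows):
stock.id | stock.amt | stock.kind | stock.owner
30 | 3 | blue | eve
9 | 3 | green | dave
After SELECT (2 rows):
stock.kind
blue
green
After ORDER BY (2 rows):
stock.kind
green
blue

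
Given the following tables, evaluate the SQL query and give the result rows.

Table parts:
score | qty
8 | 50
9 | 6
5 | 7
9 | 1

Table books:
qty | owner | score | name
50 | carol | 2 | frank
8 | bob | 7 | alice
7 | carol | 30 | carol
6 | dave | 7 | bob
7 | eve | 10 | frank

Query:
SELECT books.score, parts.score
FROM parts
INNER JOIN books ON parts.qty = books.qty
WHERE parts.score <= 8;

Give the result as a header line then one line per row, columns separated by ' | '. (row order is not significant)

After JOIN books (4 rows):
parts.score | parts.qty | books.qty | books.owner | books.score | books.name
8 | 50 | 50 | carol | 2 | frank
9 | 6 | 6 | dave | 7 | bob
5 | 7 | 7 | carol | 30 | carol
5 | 7 | 7 | eve | 10 | frank
After WHERE (3 rows):
parts.score | parts.qty | books.qty | books.owner | books.score | books.name
8 | 50 | 50 | carol | 2 | frank
5 | 7 | 7 | carol | 30 | carol
5 | 7 | 7 | eve | 10 | frank
After SELECT (3 rows):
books.score | parts.score
2 | 8
30 | 5
10 | 5

== RESULT ==
books.score | parts.score
2 | 8
30 | 5
10 | 5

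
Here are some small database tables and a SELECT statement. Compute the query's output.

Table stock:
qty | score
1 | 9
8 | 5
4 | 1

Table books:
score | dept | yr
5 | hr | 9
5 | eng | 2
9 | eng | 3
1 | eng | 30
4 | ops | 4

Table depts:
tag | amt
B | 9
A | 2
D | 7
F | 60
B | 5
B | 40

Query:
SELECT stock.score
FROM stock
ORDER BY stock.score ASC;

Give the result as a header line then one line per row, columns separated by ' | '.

After SELECT (3 rows):
stock.score
9
5
1
After ORDER BY (3 rows):
stock.score
1
5
9

== RESULT ==
stock.score
1
5
9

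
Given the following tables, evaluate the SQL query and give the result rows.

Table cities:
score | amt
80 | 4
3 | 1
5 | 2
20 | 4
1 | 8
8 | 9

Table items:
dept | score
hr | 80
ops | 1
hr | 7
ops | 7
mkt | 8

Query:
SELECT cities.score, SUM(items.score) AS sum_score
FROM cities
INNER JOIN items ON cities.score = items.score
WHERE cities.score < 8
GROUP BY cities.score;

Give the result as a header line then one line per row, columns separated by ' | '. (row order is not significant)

== RESULT ==
cities.score | sum_score
1 | 1

Derivation:
After JOIN items (3 rows):
cities.score | cities.amt | items.dept | items.score
80 | 4 | hr | 80
1 | 8 | ops | 1
8 | 9 | mkt | 8
After WHERE (1 rows):
cities.score | cities.amt | items.dept | items.score
1 | 8 | ops | 1
After GROUP BY (1 rows):
cities.score | sum_score
1 | 1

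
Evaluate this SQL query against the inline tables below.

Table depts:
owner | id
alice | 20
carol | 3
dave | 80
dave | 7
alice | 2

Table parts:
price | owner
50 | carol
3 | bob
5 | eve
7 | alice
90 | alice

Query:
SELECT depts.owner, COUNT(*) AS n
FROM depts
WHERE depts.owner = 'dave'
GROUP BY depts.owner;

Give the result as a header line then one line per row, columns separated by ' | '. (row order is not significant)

After WHERE (2 rows):
depts.owner | depts.id
dave | 80
dave | 7
After GROUP BY (1 rows):
depts.owner | n
dave | 2

== RESULT ==
depts.owner | n
dave | 2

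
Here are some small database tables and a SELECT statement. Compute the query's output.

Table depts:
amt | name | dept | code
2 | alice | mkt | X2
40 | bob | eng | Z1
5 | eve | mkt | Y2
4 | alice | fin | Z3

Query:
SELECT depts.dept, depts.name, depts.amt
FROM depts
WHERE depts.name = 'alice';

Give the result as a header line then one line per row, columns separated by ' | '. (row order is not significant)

== RESULT ==
depts.dept | depts.name | depts.amt
mkt | alice | 2
fin | alice | 4

Derivation:
After WHERE (2 rows):
depts.amt | depts.name | depts.dept | depts.code
2 | alice | mkt | X2
4 | alice | fin | Z3
After SELECT (2 rows):
depts.dept | depts.name | depts.amt
mkt | alice | 2
fin | alice | 4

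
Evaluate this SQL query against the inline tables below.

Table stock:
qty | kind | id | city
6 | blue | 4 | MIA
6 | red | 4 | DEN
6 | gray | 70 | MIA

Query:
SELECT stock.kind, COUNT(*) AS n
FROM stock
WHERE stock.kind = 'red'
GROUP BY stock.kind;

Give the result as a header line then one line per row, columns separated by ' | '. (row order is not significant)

After WHERE (1 rows):
stock.qty | stock.kind | stock.id | stock.city
6 | red | 4 | DEN
After GROUP BY (1 rows):
stock.kind | n
red | 1

== RESULT ==
stock.kind | n
red | 1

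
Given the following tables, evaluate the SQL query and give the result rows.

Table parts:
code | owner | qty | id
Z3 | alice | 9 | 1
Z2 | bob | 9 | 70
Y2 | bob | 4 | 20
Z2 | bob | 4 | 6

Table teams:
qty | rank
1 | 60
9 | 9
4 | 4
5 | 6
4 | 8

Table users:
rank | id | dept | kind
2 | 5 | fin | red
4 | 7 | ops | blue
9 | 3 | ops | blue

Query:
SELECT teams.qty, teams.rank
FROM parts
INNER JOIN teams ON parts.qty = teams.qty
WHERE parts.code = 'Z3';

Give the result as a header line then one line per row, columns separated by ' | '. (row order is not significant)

== RESULT ==
teams.qty | teams.rank
9 | 9

Derivation:
After JOIN teams (6 rows):
parts.code | parts.owner | parts.qty | parts.id | teams.qty | teams.rank
Z3 | alice | 9 | 1 | 9 | 9
Z2 | bob | 9 | 70 | 9 | 9
Y2 | bob | 4 | 20 | 4 | 4
Y2 | bob | 4 | 20 | 4 | 8
Z2 | bob | 4 | 6 | 4 | 4
Z2 | bob | 4 | 6 | 4 | 8
After WHERE (1 rows):
parts.code | parts.owner | parts.qty | parts.id | teams.qty | teams.rank
Z3 | alice | 9 | 1 | 9 | 9
After SELECT (1 rows):
teams.qty | teams.rank
9 | 9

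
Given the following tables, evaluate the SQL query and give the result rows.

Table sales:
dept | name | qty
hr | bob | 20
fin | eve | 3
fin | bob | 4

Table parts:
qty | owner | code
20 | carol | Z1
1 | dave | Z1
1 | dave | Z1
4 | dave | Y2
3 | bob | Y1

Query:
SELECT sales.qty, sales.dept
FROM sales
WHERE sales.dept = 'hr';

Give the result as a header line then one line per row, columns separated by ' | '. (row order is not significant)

== RESULT ==
sales.qty | sales.dept
20 | hr

Derivation:
After WHERE (1 rows):
sales.dept | sales.name | sales.qty
hr | bob | 20
After SELECT (1 rows):
sales.qty | sales.dept
20 | hr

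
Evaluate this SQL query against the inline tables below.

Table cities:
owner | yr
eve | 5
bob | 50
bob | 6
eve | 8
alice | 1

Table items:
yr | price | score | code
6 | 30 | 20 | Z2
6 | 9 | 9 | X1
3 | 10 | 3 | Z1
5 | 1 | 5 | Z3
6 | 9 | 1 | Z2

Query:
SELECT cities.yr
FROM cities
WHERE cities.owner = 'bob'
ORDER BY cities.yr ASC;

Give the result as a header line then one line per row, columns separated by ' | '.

After WHERE (2 rows):
cities.owner | cities.yr
bob | 50
bob | 6
After SELECT (2 rows):
cities.yr
50
6
After ORDER BY (2 rows):
cities.yr
6
50

== RESULT ==
cities.yr
6
50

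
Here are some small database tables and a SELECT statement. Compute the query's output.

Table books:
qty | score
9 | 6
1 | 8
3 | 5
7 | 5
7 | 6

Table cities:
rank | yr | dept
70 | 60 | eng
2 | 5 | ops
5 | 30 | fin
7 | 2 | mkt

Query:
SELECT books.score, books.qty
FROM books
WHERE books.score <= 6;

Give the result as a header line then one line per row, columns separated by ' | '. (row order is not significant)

== RESULT ==
books.score | books.qty
6 | 9
5 | 3
5 | 7
6 | 7

Derivation:
After WHERE (4 rows):
books.qty | books.score
9 | 6
3 | 5
7 | 5
7 | 6
After SELECT (4 rows):
books.score | books.qty
6 | 9
5 | 3
5 | 7
6 | 7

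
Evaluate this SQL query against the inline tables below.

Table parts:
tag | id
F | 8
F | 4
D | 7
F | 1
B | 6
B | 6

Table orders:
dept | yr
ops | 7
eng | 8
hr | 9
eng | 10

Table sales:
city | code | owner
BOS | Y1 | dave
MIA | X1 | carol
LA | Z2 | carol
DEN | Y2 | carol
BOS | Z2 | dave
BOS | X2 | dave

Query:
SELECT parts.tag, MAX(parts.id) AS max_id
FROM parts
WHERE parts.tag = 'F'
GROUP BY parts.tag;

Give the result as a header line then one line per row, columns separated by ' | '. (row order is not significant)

After WHERE (3 rows):
parts.tag | parts.id
F | 8
F | 4
F | 1
After GROUP BY (1 rows):
parts.tag | max_id
F | 8

== RESULT ==
parts.tag | max_id
F | 8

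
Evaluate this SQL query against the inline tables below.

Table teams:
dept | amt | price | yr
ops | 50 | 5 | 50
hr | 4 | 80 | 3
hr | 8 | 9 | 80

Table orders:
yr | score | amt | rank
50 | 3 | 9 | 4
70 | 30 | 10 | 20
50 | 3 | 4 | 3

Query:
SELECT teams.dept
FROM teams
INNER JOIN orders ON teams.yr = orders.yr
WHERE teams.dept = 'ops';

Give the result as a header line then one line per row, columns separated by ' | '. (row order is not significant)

== RESULT ==
teams.dept
ops
ops

Derivation:
After JOIN orders (2 rows):
teams.dept | teams.amt | teams.price | teams.yr | orders.yr | orders.score | orders.amt | orders.rank
ops | 50 | 5 | 50 | 50 | 3 | 9 | 4
ops | 50 | 5 | 50 | 50 | 3 | 4 | 3
After WHERE (2 rows):
teams.dept | teams.amt | teams.price | teams.yr | orders.yr | orders.score | orders.amt | orders.rank
ops | 50 | 5 | 50 | 50 | 3 | 9 | 4
ops | 50 | 5 | 50 | 50 | 3 | 4 | 3
After SELECT (2 rows):
teams.dept
ops
ops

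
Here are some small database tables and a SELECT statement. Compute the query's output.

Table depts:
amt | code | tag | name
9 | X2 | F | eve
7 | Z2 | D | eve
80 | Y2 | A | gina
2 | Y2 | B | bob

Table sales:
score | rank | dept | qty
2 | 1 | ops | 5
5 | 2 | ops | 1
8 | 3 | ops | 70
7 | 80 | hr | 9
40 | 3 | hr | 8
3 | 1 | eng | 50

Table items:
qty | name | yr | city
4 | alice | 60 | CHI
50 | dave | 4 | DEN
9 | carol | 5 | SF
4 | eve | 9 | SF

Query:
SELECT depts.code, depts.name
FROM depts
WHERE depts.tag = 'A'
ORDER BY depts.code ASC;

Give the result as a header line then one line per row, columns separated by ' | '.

== RESULT ==
depts.code | depts.name
Y2 | gina

Derivation:
After WHERE (1 rows):
depts.amt | depts.code | depts.tag | depts.name
80 | Y2 | A | gina
After SELECT (1 rows):
depts.code | depts.name
Y2 | gina
After ORDER BY (1 rows):
depts.code | depts.name
Y2 | gina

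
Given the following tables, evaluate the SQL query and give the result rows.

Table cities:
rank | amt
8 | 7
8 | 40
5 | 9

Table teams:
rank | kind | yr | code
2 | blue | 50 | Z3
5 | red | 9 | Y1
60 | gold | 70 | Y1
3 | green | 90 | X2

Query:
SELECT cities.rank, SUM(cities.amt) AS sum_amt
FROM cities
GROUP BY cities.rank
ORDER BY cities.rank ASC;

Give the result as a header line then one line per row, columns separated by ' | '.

== RESULT ==
cities.rank | sum_amt
5 | 9
8 | 47

Derivation:
After GROUP BY (2 rows):
cities.rank | sum_amt
8 | 47
5 | 9
After ORDER BY (2 rows):
cities.rank | sum_amt
5 | 9
8 | 47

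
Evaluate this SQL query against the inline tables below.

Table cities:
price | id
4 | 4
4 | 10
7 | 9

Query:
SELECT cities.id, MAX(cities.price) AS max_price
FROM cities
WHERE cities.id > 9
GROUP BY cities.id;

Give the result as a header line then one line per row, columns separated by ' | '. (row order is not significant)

== RESULT ==
cities.id | max_price
10 | 4

Derivation:
After WHERE (1 rows):
cities.price | cities.id
4 | 10
After GROUP BY (1 rows):
cities.id | max_price
10 | 4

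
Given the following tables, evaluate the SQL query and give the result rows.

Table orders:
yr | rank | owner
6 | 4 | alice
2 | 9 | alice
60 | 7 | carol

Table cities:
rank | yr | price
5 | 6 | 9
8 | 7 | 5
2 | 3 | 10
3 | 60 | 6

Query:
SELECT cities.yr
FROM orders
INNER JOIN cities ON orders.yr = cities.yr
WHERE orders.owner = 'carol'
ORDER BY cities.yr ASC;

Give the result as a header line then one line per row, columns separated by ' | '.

After JOIN cities (2 rows):
orders.yr | orders.rank | orders.owner | cities.rank | cities.yr | cities.price
6 | 4 | alice | 5 | 6 | 9
60 | 7 | carol | 3 | 60 | 6
After WHERE (1 rows):
orders.yr | orders.rank | orders.owner | cities.rank | cities.yr | cities.price
60 | 7 | carol | 3 | 60 | 6
After SELECT (1 rows):
cities.yr
60
After ORDER BY (1 rows):
cities.yr
60

== RESULT ==
cities.yr
60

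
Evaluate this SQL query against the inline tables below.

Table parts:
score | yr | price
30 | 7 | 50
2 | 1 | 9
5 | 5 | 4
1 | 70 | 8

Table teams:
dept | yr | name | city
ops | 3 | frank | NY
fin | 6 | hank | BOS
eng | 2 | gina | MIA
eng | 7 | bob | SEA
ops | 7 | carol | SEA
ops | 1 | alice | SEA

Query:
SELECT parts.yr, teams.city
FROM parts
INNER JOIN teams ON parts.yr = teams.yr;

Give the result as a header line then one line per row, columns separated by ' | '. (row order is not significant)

After JOIN teams (3 rows):
parts.score | parts.yr | parts.price | teams.dept | teams.yr | teams.name | teams.city
30 | 7 | 50 | eng | 7 | bob | SEA
30 | 7 | 50 | ops | 7 | carol | SEA
2 | 1 | 9 | ops | 1 | alice | SEA
After SELECT (3 rows):
parts.yr | teams.city
7 | SEA
7 | SEA
1 | SEA

== RESULT ==
parts.yr | teams.city
7 | SEA
7 | SEA
1 | SEA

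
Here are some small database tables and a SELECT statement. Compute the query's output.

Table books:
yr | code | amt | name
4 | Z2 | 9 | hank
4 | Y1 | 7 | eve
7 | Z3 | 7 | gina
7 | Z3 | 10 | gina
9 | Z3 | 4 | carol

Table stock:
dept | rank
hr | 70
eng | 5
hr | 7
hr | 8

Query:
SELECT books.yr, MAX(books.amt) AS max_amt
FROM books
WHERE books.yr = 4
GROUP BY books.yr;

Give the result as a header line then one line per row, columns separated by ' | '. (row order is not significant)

After WHERE (2 rows):
books.yr | books.code | books.amt | books.name
4 | Z2 | 9 | hank
4 | Y1 | 7 | eve
After GROUP BY (1 rows):
books.yr | max_amt
4 | 9

== RESULT ==
books.yr | max_amt
4 | 9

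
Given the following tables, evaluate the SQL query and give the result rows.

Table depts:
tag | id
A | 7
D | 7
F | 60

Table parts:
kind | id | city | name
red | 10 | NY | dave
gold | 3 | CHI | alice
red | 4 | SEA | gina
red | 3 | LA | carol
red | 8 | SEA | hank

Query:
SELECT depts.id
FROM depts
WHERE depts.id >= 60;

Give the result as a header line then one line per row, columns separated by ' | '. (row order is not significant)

After WHERE (1 rows):
depts.tag | depts.id
F | 60
After SELECT (1 rows):
depts.id
60

== RESULT ==
depts.id
60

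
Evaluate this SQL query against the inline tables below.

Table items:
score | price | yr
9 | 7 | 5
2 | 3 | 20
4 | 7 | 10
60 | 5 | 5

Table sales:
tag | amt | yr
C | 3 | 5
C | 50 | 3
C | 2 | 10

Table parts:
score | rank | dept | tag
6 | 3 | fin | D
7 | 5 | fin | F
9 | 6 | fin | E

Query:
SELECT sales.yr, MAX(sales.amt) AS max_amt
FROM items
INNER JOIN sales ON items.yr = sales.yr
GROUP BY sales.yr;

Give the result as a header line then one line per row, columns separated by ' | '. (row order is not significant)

After JOIN sales (3 rows):
items.score | items.price | items.yr | sales.tag | sales.amt | sales.yr
9 | 7 | 5 | C | 3 | 5
4 | 7 | 10 | C | 2 | 10
60 | 5 | 5 | C | 3 | 5
After GROUP BY (2 rows):
sales.yr | max_amt
5 | 3
10 | 2

== RESULT ==
sales.yr | max_amt
5 | 3
10 | 2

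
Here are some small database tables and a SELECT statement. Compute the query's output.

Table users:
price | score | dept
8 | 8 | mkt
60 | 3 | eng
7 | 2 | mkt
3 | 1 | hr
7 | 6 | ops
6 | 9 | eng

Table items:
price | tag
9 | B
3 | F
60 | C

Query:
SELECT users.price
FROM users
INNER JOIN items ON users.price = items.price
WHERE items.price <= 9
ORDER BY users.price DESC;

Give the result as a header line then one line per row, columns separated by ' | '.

== RESULT ==
users.price
3

Derivation:
After JOIN items (2 rows):
users.price | users.score | users.dept | items.price | items.tag
60 | 3 | eng | 60 | C
3 | 1 | hr | 3 | F
After WHERE (1 rows):
users.price | users.score | users.dept | items.price | items.tag
3 | 1 | hr | 3 | F
After SELECT (1 rows):
users.price
3
After ORDER BY (1 rows):
users.price
3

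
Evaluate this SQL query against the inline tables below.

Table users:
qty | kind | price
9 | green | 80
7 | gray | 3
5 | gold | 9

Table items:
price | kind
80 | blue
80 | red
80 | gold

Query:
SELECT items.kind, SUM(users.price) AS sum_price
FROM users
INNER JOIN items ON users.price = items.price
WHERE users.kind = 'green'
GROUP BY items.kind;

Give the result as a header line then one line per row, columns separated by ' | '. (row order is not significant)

After JOIN items (3 rows):
users.qty | users.kind | users.price | items.price | items.kind
9 | green | 80 | 80 | blue
9 | green | 80 | 80 | red
9 | green | 80 | 80 | gold
After WHERE (3 rows):
users.qty | users.kind | users.price | items.price | items.kind
9 | green | 80 | 80 | blue
9 | green | 80 | 80 | red
9 | green | 80 | 80 | gold
After GROUP BY (3 rows):
items.kind | sum_price
blue | 80
red | 80
gold | 80

== RESULT ==
items.kind | sum_price
blue | 80
red | 80
gold | 80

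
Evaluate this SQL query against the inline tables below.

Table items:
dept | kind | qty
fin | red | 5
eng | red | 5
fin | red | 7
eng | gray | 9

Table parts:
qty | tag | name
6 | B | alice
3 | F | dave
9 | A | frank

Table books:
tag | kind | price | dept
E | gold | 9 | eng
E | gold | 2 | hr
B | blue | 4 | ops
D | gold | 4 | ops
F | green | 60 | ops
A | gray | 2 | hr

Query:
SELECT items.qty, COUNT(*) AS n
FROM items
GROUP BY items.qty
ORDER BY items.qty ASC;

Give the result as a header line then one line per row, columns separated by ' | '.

== RESULT ==
items.qty | n
5 | 2
7 | 1
9 | 1

Derivation:
After GROUP BY (3 rows):
items.qty | n
5 | 2
7 | 1
9 | 1
After ORDER BY (3 rows):
items.qty | n
5 | 2
7 | 1
9 | 1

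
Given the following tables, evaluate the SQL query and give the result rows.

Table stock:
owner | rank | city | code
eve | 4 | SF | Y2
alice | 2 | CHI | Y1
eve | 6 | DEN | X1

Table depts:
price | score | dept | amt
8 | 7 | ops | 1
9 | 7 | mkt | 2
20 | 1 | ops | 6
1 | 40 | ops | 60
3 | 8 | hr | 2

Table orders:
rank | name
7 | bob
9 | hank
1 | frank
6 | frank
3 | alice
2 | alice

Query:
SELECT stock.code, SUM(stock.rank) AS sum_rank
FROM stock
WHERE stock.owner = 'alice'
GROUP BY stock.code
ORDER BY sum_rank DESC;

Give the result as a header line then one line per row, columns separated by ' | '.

== RESULT ==
stock.code | sum_rank
Y1 | 2

Derivation:
After WHERE (1 rows):
stock.owner | stock.rank | stock.city | stock.code
alice | 2 | CHI | Y1
After GROUP BY (1 rows):
stock.code | sum_rank
Y1 | 2
After ORDER BY (1 rows):
stock.code | sum_rank
Y1 | 2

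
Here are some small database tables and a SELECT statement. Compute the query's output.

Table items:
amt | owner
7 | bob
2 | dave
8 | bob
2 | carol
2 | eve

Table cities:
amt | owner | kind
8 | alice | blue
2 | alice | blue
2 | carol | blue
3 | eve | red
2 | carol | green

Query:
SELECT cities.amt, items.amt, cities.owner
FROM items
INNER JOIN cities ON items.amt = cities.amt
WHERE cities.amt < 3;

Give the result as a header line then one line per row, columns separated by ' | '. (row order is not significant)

After JOIN cities (10 rows):
items.amt | items.owner | cities.amt | cities.owner | cities.kind
2 | dave | 2 | alice | blue
2 | dave | 2 | carol | blue
2 | dave | 2 | carol | green
8 | bob | 8 | alice | blue
2 | carol | 2 | alice | blue
2 | carol | 2 | carol | blue
2 | carol | 2 | carol | green
2 | eve | 2 | alice | blue
2 | eve | 2 | carol | blue
2 | eve | 2 | carol | green
After WHERE (9 rows):
items.amt | items.owner | cities.amt | cities.owner | cities.kind
2 | dave | 2 | alice | blue
2 | dave | 2 | carol | blue
2 | dave | 2 | carol | green
2 | carol | 2 | alice | blue
2 | carol | 2 | carol | blue
2 | carol | 2 | carol | green
2 | eve | 2 | alice | blue
2 | eve | 2 | carol | blue
2 | eve | 2 | carol | green
After SELECT (9 rows):
cities.amt | items.amt | cities.owner
2 | 2 | alice
2 | 2 | carol
2 | 2 | carol
2 | 2 | alice
2 | 2 | carol
2 | 2 | carol
2 | 2 | alice
2 | 2 | carol
2 | 2 | carol

== RESULT ==
cities.amt | items.amt | cities.owner
2 | 2 | alice
2 | 2 | carol
2 | 2 | carol
2 | 2 | alice
2 | 2 | carol
2 | 2 | carol
2 | 2 | alice
2 | 2 | carol
2 | 2 | carol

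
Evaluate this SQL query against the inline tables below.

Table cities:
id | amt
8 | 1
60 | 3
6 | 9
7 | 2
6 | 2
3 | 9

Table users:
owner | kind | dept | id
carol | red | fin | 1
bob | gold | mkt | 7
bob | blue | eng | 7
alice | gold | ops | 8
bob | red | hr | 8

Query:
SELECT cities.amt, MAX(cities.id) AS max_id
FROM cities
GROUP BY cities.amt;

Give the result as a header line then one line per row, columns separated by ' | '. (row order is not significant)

== RESULT ==
cities.amt | max_id
1 | 8
3 | 60
9 | 6
2 | 7

Derivation:
After GROUP BY (4 rows):
cities.amt | max_id
1 | 8
3 | 60
9 | 6
2 | 7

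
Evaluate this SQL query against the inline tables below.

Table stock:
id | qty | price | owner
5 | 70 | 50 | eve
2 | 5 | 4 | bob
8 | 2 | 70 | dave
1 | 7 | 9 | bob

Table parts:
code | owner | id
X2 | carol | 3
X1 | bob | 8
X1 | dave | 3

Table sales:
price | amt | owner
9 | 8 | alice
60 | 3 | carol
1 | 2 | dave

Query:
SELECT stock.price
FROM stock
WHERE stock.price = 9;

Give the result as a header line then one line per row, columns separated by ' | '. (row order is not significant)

== RESULT ==
stock.price
9

Derivation:
After WHERE (1 rows):
stock.id | stock.qty | stock.price | stock.owner
1 | 7 | 9 | bob
After SELECT (1 rows):
stock.price
9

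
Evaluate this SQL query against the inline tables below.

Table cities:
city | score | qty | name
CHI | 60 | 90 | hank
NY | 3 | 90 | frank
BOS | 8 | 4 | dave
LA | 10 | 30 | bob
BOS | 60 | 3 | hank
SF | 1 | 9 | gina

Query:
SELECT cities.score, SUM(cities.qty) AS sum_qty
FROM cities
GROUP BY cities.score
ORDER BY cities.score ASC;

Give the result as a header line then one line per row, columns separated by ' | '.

== RESULT ==
cities.score | sum_qty
1 | 9
3 | 90
8 | 4
10 | 30
60 | 93

Derivation:
After GROUP BY (5 rows):
cities.score | sum_qty
60 | 93
3 | 90
8 | 4
10 | 30
1 | 9
After ORDER BY (5 rows):
cities.score | sum_qty
1 | 9
3 | 90
8 | 4
10 | 30
60 | 93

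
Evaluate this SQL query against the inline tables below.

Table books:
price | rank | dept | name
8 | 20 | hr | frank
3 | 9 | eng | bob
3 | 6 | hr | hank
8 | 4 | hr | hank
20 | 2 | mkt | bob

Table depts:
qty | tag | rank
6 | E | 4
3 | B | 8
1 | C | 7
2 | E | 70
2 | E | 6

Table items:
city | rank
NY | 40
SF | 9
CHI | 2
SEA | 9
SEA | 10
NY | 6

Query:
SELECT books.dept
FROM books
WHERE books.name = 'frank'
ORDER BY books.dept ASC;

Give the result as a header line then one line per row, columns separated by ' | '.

== RESULT ==
books.dept
hr

Derivation:
After WHERE (1 rows):
books.price | books.rank | books.dept | books.name
8 | 20 | hr | frank
After SELECT (1 rows):
books.dept
hr
After ORDER BY (1 rows):
books.dept
hr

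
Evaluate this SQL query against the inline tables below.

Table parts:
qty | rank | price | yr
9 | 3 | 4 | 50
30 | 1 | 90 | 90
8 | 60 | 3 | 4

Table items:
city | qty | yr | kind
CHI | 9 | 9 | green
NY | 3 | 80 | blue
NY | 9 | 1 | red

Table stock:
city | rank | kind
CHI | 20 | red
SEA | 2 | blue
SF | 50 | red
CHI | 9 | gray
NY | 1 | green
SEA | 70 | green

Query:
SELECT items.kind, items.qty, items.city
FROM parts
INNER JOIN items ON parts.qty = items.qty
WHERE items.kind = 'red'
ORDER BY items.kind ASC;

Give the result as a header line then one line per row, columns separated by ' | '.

== RESULT ==
items.kind | items.qty | items.city
red | 9 | NY

Derivation:
After JOIN items (2 rows):
parts.qty | parts.rank | parts.price | parts.yr | items.city | items.qty | items.yr | items.kind
9 | 3 | 4 | 50 | CHI | 9 | 9 | green
9 | 3 | 4 | 50 | NY | 9 | 1 | red
After WHERE (1 rows):
parts.qty | parts.rank | parts.price | parts.yr | items.city | items.qty | items.yr | items.kind
9 | 3 | 4 | 50 | NY | 9 | 1 | red
After SELECT (1 rows):
items.kind | items.qty | items.city
red | 9 | NY
After ORDER BY (1 rows):
items.kind | items.qty | items.city
red | 9 | NY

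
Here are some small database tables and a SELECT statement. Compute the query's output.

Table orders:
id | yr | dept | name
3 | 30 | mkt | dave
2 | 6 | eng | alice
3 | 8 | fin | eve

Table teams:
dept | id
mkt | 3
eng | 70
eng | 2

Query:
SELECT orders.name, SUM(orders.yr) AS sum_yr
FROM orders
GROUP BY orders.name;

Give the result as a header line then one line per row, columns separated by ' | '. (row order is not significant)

== RESULT ==
orders.name | sum_yr
dave | 30
alice | 6
eve | 8

Derivation:
After GROUP BY (3 rows):
orders.name | sum_yr
dave | 30
alice | 6
eve | 8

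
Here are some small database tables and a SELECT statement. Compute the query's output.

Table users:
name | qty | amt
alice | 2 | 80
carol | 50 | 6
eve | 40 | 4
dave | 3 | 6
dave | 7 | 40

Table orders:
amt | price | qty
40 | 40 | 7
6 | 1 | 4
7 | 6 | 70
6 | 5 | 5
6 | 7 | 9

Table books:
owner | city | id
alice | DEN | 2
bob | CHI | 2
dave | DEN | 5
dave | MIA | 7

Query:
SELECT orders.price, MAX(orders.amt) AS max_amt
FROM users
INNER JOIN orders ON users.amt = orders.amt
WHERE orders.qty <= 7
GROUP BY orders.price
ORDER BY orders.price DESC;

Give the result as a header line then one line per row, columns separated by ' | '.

After JOIN orders (7 rows):
users.name | users.qty | users.amt | orders.amt | orders.price | orders.qty
carol | 50 | 6 | 6 | 1 | 4
carol | 50 | 6 | 6 | 5 | 5
carol | 50 | 6 | 6 | 7 | 9
dave | 3 | 6 | 6 | 1 | 4
dave | 3 | 6 | 6 | 5 | 5
dave | 3 | 6 | 6 | 7 | 9
dave | 7 | 40 | 40 | 40 | 7
After WHERE (5 rows):
users.name | users.qty | users.amt | orders.amt | orders.price | orders.qty
carol | 50 | 6 | 6 | 1 | 4
carol | 50 | 6 | 6 | 5 | 5
dave | 3 | 6 | 6 | 1 | 4
dave | 3 | 6 | 6 | 5 | 5
dave | 7 | 40 | 40 | 40 | 7
After GROUP BY (3 rows):
orders.price | max_amt
1 | 6
5 | 6
40 | 40
After ORDER BY (3 rows):
orders.price | max_amt
40 | 40
5 | 6
1 | 6

== RESULT ==
orders.price | max_amt
40 | 40
5 | 6
1 | 6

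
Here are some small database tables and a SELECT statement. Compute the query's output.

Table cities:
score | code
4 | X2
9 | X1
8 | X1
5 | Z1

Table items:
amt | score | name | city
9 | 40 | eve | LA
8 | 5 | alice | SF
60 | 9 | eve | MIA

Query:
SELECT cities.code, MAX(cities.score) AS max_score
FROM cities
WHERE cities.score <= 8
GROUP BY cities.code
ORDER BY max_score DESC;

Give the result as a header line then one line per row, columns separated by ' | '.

After WHERE (3 rows):
cities.score | cities.code
4 | X2
8 | X1
5 | Z1
After GROUP BY (3 rows):
cities.code | max_score
X2 | 4
X1 | 8
Z1 | 5
After ORDER BY (3 rows):
cities.code | max_score
X1 | 8
Z1 | 5
X2 | 4

== RESULT ==
cities.code | max_score
X1 | 8
Z1 | 5
X2 | 4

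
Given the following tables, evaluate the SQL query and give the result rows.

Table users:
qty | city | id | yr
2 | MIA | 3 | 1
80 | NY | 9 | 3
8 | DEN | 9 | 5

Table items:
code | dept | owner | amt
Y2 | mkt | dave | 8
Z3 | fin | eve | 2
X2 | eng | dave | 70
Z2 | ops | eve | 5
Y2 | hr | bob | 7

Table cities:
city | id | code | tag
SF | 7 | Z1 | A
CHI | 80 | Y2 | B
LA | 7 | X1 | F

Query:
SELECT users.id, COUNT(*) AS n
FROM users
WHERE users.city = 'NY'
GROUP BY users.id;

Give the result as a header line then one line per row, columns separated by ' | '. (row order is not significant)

== RESULT ==
users.id | n
9 | 1

Derivation:
After WHERE (1 rows):
users.qty | users.city | users.id | users.yr
80 | NY | 9 | 3
After GROUP BY (1 rows):
users.id | n
9 | 1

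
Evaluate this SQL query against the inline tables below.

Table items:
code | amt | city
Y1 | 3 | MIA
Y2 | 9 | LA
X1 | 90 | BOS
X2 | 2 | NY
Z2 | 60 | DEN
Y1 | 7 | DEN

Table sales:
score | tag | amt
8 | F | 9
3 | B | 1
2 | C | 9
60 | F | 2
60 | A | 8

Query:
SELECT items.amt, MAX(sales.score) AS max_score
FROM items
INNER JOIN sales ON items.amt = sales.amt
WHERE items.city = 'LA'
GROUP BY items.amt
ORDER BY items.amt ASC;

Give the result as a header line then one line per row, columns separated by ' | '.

== RESULT ==
items.amt | max_score
9 | 8

Derivation:
After JOIN sales (3 rows):
items.code | items.amt | items.city | sales.score | sales.tag | sales.amt
Y2 | 9 | LA | 8 | F | 9
Y2 | 9 | LA | 2 | C | 9
X2 | 2 | NY | 60 | F | 2
After WHERE (2 rows):
items.code | items.amt | items.city | sales.score | sales.tag | sales.amt
Y2 | 9 | LA | 8 | F | 9
Y2 | 9 | LA | 2 | C | 9
After GROUP BY (1 rows):
items.amt | max_score
9 | 8
After ORDER BY (1 rows):
items.amt | max_score
9 | 8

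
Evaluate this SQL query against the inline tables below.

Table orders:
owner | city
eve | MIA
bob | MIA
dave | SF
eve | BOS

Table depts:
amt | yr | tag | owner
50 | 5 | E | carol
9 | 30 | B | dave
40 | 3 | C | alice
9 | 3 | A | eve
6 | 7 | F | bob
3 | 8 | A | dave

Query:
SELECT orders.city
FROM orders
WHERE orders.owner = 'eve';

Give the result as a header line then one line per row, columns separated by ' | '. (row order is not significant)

== RESULT ==
orders.city
MIA
BOS

Derivation:
After WHERE (2 rows):
orders.owner | orders.city
eve | MIA
eve | BOS
After SELECT (2 rows):
orders.city
MIA
BOS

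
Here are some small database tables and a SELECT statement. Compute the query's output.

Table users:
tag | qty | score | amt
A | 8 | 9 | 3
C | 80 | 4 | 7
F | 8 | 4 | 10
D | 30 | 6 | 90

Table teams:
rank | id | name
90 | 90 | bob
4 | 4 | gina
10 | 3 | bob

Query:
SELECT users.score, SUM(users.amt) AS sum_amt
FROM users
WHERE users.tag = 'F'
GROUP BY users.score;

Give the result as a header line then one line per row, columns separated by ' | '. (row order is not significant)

== RESULT ==
users.score | sum_amt
4 | 10

Derivation:
After WHERE (1 rows):
users.tag | users.qty | users.score | users.amt
F | 8 | 4 | 10
After GROUP BY (1 rows):
users.score | sum_amt
4 | 10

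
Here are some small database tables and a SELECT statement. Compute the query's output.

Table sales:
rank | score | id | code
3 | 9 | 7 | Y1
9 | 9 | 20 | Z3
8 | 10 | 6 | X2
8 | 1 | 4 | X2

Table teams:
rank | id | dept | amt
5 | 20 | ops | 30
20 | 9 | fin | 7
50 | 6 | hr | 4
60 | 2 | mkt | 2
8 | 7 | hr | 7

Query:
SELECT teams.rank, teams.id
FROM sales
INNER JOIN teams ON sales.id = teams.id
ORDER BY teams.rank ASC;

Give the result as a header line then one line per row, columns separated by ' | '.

== RESULT ==
teams.rank | teams.id
5 | 20
8 | 7
50 | 6

Derivation:
After JOIN teams (3 rows):
sales.rank | sales.score | sales.id | sales.code | teams.rank | teams.id | teams.dept | teams.amt
3 | 9 | 7 | Y1 | 8 | 7 | hr | 7
9 | 9 | 20 | Z3 | 5 | 20 | ops | 30
8 | 10 | 6 | X2 | 50 | 6 | hr | 4
After SELECT (3 rows):
teams.rank | teams.id
8 | 7
5 | 20
50 | 6
After ORDER BY (3 rows):
teams.rank | teams.id
5 | 20
8 | 7
50 | 6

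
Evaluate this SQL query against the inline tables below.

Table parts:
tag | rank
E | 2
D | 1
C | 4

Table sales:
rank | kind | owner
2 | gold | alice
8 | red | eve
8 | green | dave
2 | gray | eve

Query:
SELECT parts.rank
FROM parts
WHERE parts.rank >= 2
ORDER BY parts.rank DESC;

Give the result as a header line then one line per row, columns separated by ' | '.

After WHERE (2 rows):
parts.tag | parts.rank
E | 2
C | 4
After SELECT (2 rows):
parts.rank
2
4
After ORDER BY (2 rows):
parts.rank
4
2

== RESULT ==
parts.rank
4
2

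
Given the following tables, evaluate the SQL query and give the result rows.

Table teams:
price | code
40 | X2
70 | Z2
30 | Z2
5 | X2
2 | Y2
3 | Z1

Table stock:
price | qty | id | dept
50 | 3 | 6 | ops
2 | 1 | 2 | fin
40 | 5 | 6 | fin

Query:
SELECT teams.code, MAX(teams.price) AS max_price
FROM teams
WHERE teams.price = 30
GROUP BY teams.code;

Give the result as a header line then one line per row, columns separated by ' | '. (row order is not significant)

After WHERE (1 rows):
teams.price | teams.code
30 | Z2
After GROUP BY (1 rows):
teams.code | max_price
Z2 | 30

== RESULT ==
teams.code | max_price
Z2 | 30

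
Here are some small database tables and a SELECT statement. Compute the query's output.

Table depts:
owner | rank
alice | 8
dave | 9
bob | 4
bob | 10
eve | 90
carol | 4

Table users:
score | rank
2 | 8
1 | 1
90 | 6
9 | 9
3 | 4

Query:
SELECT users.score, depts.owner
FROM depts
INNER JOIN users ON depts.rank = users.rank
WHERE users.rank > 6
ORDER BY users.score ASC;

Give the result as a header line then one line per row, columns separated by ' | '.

== RESULT ==
users.score | depts.owner
2 | alice
9 | dave

Derivation:
After JOIN users (4 rows):
depts.owner | depts.rank | users.score | users.rank
alice | 8 | 2 | 8
dave | 9 | 9 | 9
bob | 4 | 3 | 4
carol | 4 | 3 | 4
After WHERE (2 rows):
depts.owner | depts.rank | users.score | users.rank
alice | 8 | 2 | 8
dave | 9 | 9 | 9
After SELECT (2 rows):
users.score | depts.owner
2 | alice
9 | dave
After ORDER BY (2 rows):
users.score | depts.owner
2 | alice
9 | dave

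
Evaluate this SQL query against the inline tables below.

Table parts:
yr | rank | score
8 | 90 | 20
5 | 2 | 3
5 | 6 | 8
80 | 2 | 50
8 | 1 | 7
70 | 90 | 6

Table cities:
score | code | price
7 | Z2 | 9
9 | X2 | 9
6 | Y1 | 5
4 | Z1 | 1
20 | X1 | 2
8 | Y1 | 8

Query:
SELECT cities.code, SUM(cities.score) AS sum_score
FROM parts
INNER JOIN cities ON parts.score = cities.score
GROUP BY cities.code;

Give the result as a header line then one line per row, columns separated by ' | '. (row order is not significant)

== RESULT ==
cities.code | sum_score
X1 | 20
Y1 | 14
Z2 | 7

Derivation:
After JOIN cities (4 rows):
parts.yr | parts.rank | parts.score | cities.score | cities.code | cities.price
8 | 90 | 20 | 20 | X1 | 2
5 | 6 | 8 | 8 | Y1 | 8
8 | 1 | 7 | 7 | Z2 | 9
70 | 90 | 6 | 6 | Y1 | 5
After GROUP BY (3 rows):
cities.code | sum_score
X1 | 20
Y1 | 14
Z2 | 7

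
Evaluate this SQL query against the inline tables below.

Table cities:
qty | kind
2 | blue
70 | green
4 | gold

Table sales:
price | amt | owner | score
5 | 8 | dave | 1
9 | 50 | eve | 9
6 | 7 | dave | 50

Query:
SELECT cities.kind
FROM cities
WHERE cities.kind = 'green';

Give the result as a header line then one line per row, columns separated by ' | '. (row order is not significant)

After WHERE (1 rows):
cities.qty | cities.kind
70 | green
After SELECT (1 rows):
cities.kind
green

== RESULT ==
cities.kind
green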